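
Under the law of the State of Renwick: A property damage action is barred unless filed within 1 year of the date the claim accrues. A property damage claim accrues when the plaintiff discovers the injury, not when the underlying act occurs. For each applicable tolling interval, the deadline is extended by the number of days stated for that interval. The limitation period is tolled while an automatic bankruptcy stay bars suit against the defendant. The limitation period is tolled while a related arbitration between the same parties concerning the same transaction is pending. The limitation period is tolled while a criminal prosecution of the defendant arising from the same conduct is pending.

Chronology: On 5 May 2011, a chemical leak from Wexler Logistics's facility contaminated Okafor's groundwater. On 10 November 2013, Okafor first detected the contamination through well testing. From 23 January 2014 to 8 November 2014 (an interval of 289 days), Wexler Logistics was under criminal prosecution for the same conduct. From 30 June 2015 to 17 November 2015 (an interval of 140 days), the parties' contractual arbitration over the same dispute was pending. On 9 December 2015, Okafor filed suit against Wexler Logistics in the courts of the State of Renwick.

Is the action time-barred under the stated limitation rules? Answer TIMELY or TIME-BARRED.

TIMELY

The claim did not accrue until Okafor discovered the injury on 10 November 2013; the 5 May 2011 act date does not start the clock under the stated rule.
The untolled deadline — 1 year after 10 November 2013 — is 10 November 2014.
The period was tolled for 289 days by the pending criminal prosecution (23 January 2014 to 8 November 2014), pushing the deadline to 26 August 2015.
The pending related arbitration from 30 June 2015 to 17 November 2015 tolled the period for 140 days, extending the deadline to 13 January 2016.
Okafor filed on 9 December 2015, before the 13 January 2016 deadline, so the action is timely.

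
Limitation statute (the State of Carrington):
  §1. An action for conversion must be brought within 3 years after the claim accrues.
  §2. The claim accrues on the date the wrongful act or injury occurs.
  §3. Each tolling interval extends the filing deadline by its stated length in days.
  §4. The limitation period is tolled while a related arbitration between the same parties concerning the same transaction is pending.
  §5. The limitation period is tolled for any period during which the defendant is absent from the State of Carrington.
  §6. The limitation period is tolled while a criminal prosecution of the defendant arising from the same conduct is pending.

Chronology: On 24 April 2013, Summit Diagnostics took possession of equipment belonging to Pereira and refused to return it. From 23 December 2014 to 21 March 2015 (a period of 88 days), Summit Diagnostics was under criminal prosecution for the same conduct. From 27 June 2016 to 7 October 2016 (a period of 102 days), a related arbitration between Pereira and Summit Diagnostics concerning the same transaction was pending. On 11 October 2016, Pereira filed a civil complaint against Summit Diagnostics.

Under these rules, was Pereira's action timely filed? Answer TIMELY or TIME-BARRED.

The claim accrued on 24 April 2013, the date of the act.
3 years from 24 April 2013 is 24 April 2016.
The period was tolled for 88 days by the pending criminal prosecution (23 December 2014 to 21 March 2015), pushing the deadline to 21 July 2016.
The pending related arbitration from 27 June 2016 to 7 October 2016 tolled the period for 102 days, extending the deadline to 31 October 2016.
The 11 October 2016 filing precedes the 31 October 2016 deadline; the claim is timely.

TIMELY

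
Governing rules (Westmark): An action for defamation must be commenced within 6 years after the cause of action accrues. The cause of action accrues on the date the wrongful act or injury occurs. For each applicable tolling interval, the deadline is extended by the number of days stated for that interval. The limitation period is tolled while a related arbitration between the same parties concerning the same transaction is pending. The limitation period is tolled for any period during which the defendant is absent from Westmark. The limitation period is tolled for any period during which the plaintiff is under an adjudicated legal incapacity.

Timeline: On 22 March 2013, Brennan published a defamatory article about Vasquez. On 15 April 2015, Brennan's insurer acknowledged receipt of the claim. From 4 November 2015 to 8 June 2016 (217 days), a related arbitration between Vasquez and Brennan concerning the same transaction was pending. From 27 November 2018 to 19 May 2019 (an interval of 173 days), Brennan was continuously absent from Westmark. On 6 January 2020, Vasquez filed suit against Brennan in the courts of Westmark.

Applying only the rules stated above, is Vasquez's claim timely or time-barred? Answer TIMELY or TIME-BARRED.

The cause of action accrued on 22 March 2013, the date of the act.
The untolled deadline — 6 years after 22 March 2013 — is 22 March 2019.
The pending related arbitration from 4 November 2015 to 8 June 2016 tolled the period for 217 days, extending the deadline to 25 October 2019.
The period was tolled for 173 days by the defendant's absence from the jurisdiction (27 November 2018 to 19 May 2019), pushing the deadline to 15 April 2020.
The other events in the timeline have no effect on the limitation period under the stated rules.
Filing on 6 January 2020 beat the 15 April 2020 deadline — the action is timely.

TIMELY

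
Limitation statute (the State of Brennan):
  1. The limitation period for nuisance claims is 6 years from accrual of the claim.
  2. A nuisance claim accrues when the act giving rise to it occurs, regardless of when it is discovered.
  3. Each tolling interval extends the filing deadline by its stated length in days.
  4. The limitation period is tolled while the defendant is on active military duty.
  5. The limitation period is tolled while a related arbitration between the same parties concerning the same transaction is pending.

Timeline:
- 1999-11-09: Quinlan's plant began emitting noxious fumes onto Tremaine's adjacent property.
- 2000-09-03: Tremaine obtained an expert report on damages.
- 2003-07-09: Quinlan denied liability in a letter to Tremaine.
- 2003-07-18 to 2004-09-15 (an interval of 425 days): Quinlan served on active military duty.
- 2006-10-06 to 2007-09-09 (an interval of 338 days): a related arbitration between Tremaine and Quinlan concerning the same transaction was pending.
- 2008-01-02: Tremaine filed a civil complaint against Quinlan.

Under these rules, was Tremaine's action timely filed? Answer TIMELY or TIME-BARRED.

TIME-BARRED

The claim accrued on 1999-11-09, the date of the act.
The untolled deadline — 6 years after 1999-11-09 — is 2005-11-09.
The period was tolled for 425 days by the defendant's active military service (2003-07-18 to 2004-09-15), pushing the deadline to 2007-01-08.
Because the pending related arbitration ran from 2006-10-06 to 2007-09-09, the deadline is extended by 338 days to 2007-12-12.
Nothing else in the chronology tolls or restarts the period.
The 2008-01-02 filing falls after the 2007-12-12 deadline; the claim is time-barred.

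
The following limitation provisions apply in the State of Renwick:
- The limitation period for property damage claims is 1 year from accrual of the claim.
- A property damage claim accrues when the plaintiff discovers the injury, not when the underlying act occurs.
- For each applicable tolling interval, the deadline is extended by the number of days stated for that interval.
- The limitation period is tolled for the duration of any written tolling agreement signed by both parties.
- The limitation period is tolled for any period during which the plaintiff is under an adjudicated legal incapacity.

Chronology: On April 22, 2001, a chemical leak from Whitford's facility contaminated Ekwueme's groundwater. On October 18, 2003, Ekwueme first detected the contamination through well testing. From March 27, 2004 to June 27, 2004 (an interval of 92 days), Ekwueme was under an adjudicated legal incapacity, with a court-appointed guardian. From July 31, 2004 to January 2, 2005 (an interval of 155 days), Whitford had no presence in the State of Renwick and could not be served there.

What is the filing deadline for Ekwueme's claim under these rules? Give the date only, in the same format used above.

January 18, 2005

The claim did not accrue until Ekwueme discovered the injury on October 18, 2003; the April 22, 2001 act date does not start the clock under the stated rule.
The untolled deadline — 1 year after October 18, 2003 — is October 18, 2004.
The period was tolled for 92 days by the plaintiff's legal incapacity (March 27, 2004 to June 27, 2004), pushing the deadline to January 18, 2005.
Although the defendant's absence ran from July 31, 2004 to January 2, 2005, the stated rules do not make that a tolling event, so it is disregarded.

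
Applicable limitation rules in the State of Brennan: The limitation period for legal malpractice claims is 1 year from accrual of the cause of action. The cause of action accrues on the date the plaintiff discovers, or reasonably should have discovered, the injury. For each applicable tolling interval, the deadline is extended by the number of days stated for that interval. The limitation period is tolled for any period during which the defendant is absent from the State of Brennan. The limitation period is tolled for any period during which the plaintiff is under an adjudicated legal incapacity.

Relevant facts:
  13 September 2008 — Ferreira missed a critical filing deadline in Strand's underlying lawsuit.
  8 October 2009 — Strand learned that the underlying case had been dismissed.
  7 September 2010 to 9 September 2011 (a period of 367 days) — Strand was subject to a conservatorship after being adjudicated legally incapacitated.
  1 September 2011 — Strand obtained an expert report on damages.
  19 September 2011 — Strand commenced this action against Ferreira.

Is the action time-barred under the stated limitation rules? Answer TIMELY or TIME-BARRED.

Under the discovery rule, the claim accrued on 8 October 2009, when Strand discovered the injury — not on the 13 September 2008 date of the underlying act.
1 year from 8 October 2009 is 8 October 2010.
The plaintiff's legal incapacity from 7 September 2010 to 9 September 2011 tolled the period for 367 days, extending the deadline to 10 October 2011.
None of the other events listed affects the running of the period under the stated rules.
Filing on 19 September 2011 beat the 10 October 2011 deadline — the action is timely.

TIMELY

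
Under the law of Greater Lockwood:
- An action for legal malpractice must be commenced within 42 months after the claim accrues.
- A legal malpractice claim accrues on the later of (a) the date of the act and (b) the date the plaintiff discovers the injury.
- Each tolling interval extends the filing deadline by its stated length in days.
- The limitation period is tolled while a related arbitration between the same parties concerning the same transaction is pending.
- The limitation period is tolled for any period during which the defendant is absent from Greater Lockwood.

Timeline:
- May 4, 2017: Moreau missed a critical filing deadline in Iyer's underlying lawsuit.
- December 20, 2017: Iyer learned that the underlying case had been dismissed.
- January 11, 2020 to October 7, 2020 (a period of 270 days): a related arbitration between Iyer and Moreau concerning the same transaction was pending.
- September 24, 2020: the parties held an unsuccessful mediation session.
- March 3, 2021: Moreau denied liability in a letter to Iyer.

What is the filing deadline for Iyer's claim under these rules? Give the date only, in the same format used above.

Because discovery on December 20, 2017 post-dates the May 4, 2017 act, accrual under the later-of rule falls on December 20, 2017.
The untolled deadline — 42 months after December 20, 2017 — is June 20, 2021.
Because the pending related arbitration ran from January 11, 2020 to October 7, 2020, the deadline is extended by 270 days to March 17, 2022.
Nothing else in the chronology tolls or restarts the period.

March 17, 2022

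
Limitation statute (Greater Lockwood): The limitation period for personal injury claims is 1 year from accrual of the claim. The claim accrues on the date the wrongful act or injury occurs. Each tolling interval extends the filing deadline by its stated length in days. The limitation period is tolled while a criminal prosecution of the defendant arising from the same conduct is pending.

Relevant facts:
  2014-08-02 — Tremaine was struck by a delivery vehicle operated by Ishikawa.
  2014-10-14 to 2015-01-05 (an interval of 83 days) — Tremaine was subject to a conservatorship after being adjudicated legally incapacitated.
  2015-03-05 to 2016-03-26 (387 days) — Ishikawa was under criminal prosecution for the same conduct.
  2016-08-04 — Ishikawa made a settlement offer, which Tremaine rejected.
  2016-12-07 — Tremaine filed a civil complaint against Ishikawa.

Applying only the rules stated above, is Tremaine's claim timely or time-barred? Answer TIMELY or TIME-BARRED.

TIME-BARRED

The claim accrued on 2014-08-02, the date of the act.
The untolled deadline — 1 year after 2014-08-02 — is 2015-08-02.
Because the pending criminal prosecution ran from 2015-03-05 to 2016-03-26, the deadline is extended by 387 days to 2016-08-23.
No stated provision tolls the period for the plaintiff's incapacity, so the interval from 2014-10-14 to 2015-01-05 has no effect on the deadline.
None of the other events listed affects the running of the period under the stated rules.
Filing on 2016-12-07 missed the 2016-08-23 deadline — the action is time-barred.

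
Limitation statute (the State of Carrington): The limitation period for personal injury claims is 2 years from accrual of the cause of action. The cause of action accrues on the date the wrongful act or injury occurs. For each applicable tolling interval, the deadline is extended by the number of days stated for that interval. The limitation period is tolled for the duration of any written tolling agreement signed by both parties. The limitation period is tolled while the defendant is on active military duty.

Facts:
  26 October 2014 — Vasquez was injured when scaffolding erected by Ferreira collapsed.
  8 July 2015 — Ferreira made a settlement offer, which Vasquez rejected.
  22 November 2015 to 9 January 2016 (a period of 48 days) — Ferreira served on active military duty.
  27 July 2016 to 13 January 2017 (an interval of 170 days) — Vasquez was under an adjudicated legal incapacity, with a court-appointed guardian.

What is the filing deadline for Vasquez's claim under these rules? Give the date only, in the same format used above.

The limitation period began to run on 26 October 2014.
The untolled deadline — 2 years after 26 October 2014 — is 26 October 2016.
Because the defendant's active military service ran from 22 November 2015 to 9 January 2016, the deadline is extended by 48 days to 13 December 2016.
No stated provision tolls the period for the plaintiff's incapacity, so the interval from 27 July 2016 to 13 January 2017 has no effect on the deadline.
Nothing else in the chronology tolls or restarts the period.

13 December 2016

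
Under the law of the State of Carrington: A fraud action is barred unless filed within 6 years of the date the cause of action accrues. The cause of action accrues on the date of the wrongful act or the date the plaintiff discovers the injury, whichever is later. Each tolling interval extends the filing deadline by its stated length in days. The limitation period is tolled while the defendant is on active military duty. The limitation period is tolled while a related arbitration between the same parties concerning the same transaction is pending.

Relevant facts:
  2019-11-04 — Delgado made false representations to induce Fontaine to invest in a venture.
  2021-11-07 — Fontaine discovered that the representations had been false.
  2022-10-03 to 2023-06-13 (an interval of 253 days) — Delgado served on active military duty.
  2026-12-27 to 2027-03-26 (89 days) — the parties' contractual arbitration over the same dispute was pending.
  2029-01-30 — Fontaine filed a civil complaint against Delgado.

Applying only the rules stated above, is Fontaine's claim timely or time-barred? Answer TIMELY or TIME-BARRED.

Because discovery on 2021-11-07 post-dates the 2019-11-04 act, accrual under the later-of rule falls on 2021-11-07.
Adding the 6 years base period to 2021-11-07 gives a deadline of 2027-11-07, before any tolling.
The period was tolled for 253 days by the defendant's active military service (2022-10-03 to 2023-06-13), pushing the deadline to 2028-07-17.
The pending related arbitration from 2026-12-27 to 2027-03-26 tolled the period for 89 days, extending the deadline to 2028-10-14.
The 2029-01-30 filing falls after the 2028-10-14 deadline; the claim is time-barred.

TIME-BARRED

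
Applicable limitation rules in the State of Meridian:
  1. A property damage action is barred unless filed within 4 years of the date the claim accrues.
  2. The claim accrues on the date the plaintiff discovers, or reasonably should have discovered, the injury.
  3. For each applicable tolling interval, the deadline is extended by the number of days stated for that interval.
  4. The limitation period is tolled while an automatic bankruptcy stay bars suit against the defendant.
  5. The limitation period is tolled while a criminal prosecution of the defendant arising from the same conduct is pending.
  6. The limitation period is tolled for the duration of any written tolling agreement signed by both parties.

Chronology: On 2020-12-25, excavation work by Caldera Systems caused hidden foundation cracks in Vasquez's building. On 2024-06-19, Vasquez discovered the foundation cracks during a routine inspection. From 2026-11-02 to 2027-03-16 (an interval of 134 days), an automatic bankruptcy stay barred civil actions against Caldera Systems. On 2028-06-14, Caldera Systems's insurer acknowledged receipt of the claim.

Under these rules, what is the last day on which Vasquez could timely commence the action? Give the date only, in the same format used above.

2028-10-31

Under the discovery rule, the claim accrued on 2024-06-19, when Vasquez discovered the injury — not on the 2020-12-25 date of the underlying act.
4 years from 2024-06-19 is 2028-06-19.
Because the automatic bankruptcy stay ran from 2026-11-02 to 2027-03-16, the deadline is extended by 134 days to 2028-10-31.
Nothing else in the chronology tolls or restarts the period.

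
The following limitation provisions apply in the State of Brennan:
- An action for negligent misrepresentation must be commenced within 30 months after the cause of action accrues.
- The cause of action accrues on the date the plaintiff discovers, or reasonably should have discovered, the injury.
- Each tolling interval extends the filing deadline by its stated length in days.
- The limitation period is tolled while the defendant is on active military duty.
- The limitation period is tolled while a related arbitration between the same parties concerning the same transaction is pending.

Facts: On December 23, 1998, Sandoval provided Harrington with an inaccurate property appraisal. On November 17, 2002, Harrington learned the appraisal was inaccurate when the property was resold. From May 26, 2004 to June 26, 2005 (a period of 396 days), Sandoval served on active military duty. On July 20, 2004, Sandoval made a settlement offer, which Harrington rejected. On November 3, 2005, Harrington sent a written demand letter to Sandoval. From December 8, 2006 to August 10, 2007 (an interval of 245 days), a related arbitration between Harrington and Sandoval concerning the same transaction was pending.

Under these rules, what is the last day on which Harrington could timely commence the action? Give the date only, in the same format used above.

June 17, 2006

Accrual is tied to discovery, so the period began on November 17, 2002 rather than on December 23, 1998 when the act occurred.
30 months from November 17, 2002 is May 17, 2005.
The period was tolled for 396 days by the defendant's active military service (May 26, 2004 to June 26, 2005), pushing the deadline to June 17, 2006.
The pending related arbitration from December 8, 2006 to August 10, 2007 began after the period had already run on June 17, 2006, so it has no tolling effect.
The other events in the timeline have no effect on the limitation period under the stated rules.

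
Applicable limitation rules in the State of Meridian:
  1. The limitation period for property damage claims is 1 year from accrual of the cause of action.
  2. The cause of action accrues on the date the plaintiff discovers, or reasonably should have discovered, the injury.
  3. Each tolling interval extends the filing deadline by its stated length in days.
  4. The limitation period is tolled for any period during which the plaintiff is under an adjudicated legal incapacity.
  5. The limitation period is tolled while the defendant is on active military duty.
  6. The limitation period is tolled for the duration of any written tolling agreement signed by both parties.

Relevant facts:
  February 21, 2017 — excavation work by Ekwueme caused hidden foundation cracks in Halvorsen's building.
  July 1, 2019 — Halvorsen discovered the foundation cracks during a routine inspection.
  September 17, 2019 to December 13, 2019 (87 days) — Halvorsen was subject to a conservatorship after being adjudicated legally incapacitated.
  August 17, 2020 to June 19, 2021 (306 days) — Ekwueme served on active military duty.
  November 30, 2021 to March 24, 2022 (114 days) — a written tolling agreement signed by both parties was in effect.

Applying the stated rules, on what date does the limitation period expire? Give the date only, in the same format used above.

Accrual is tied to discovery, so the period began on July 1, 2019 rather than on February 21, 2017 when the act occurred.
1 year from July 1, 2019 is July 1, 2020.
The plaintiff's legal incapacity from September 17, 2019 to December 13, 2019 tolled the period for 87 days, extending the deadline to September 26, 2020.
The defendant's active military service from August 17, 2020 to June 19, 2021 tolled the period for 306 days, extending the deadline to July 29, 2021.
By the time the written tolling agreement began on November 30, 2021, the limitation period had already expired on July 29, 2021; that interval cannot revive it.

July 29, 2021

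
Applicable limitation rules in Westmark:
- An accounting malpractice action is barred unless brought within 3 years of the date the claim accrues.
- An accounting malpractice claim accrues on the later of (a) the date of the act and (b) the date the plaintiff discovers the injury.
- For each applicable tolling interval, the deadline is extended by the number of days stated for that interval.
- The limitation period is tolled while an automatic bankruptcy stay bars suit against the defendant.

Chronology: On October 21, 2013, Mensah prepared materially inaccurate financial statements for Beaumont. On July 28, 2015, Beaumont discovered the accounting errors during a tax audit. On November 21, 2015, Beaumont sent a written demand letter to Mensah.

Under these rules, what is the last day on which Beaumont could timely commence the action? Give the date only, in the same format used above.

Taking the later of the act (October 21, 2013) and discovery (July 28, 2015), the claim accrued on July 28, 2015.
3 years from July 28, 2015 is July 28, 2018.
The other events in the timeline have no effect on the limitation period under the stated rules.

July 28, 2018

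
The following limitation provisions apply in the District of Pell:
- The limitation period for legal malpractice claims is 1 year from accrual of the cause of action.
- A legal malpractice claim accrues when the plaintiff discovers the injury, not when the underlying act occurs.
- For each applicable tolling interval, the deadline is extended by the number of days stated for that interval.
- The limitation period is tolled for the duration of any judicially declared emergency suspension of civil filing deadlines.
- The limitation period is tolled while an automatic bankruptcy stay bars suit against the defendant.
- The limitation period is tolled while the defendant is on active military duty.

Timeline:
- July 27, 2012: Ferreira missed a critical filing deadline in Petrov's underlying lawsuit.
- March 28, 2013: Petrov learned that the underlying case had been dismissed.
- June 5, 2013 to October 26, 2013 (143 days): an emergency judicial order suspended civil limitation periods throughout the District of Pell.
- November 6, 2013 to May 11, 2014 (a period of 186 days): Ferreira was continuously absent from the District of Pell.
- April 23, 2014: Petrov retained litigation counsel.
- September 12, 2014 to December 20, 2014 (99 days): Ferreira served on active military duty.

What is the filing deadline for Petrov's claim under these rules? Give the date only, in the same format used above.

Under the discovery rule, the claim accrued on March 28, 2013, when Petrov discovered the injury — not on the July 27, 2012 date of the underlying act.
The untolled deadline — 1 year after March 28, 2013 — is March 28, 2014.
The period was tolled for 143 days by the emergency suspension of filing deadlines (June 5, 2013 to October 26, 2013), pushing the deadline to August 18, 2014.
The defendant's active military service starting September 12, 2014 came too late — the period had run on August 18, 2014 — and so does not extend the deadline.
The defendant's absence from the jurisdiction from November 6, 2013 to May 11, 2014 does not toll the period, because no stated rule makes the defendant's absence a tolling event.
The other events in the timeline have no effect on the limitation period under the stated rules.

August 18, 2014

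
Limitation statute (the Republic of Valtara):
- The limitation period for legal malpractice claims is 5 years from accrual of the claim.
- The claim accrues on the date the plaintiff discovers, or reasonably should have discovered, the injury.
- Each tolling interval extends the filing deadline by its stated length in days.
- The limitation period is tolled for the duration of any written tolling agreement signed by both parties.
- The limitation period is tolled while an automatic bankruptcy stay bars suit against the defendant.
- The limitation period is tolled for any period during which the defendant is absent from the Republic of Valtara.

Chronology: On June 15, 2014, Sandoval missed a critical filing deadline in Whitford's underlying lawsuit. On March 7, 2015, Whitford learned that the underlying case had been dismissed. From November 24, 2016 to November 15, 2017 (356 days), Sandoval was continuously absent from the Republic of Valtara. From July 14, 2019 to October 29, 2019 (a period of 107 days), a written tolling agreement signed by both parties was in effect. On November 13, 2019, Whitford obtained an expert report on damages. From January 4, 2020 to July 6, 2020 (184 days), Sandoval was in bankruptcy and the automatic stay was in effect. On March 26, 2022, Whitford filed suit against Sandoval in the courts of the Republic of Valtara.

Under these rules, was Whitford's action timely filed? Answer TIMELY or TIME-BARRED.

The claim did not accrue until Whitford discovered the injury on March 7, 2015; the June 15, 2014 act date does not start the clock under the stated rule.
Adding the 5 years base period to March 7, 2015 gives a deadline of March 7, 2020, before any tolling.
The period was tolled for 356 days by the defendant's absence from the jurisdiction (November 24, 2016 to November 15, 2017), pushing the deadline to February 26, 2021.
Because the written tolling agreement ran from July 14, 2019 to October 29, 2019, the deadline is extended by 107 days to June 13, 2021.
The period was tolled for 184 days by the automatic bankruptcy stay (January 4, 2020 to July 6, 2020), pushing the deadline to December 14, 2021.
None of the other events listed affects the running of the period under the stated rules.
Filing on March 26, 2022 missed the December 14, 2021 deadline — the action is time-barred.

TIME-BARRED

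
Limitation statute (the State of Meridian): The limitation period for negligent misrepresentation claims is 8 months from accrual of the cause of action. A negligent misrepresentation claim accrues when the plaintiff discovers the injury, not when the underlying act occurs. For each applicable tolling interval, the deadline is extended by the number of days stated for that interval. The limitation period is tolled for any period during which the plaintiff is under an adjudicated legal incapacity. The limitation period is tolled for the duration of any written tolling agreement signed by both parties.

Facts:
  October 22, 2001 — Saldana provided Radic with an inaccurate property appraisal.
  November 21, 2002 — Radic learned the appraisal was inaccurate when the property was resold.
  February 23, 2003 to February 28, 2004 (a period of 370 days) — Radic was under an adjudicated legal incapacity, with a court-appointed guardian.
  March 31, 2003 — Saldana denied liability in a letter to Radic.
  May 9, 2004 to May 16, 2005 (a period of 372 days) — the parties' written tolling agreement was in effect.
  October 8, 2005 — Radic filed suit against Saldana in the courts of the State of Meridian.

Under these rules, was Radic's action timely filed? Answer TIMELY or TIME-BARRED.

Under the discovery rule, the claim accrued on November 21, 2002, when Radic discovered the injury — not on the October 22, 2001 date of the underlying act.
Adding the 8 months base period to November 21, 2002 gives a deadline of July 21, 2003, before any tolling.
Because the plaintiff's legal incapacity ran from February 23, 2003 to February 28, 2004, the deadline is extended by 370 days to July 25, 2004.
The period was tolled for 372 days by the written tolling agreement (May 9, 2004 to May 16, 2005), pushing the deadline to August 1, 2005.
The other events in the timeline have no effect on the limitation period under the stated rules.
Filing on October 8, 2005 missed the August 1, 2005 deadline — the action is time-barred.

TIME-BARRED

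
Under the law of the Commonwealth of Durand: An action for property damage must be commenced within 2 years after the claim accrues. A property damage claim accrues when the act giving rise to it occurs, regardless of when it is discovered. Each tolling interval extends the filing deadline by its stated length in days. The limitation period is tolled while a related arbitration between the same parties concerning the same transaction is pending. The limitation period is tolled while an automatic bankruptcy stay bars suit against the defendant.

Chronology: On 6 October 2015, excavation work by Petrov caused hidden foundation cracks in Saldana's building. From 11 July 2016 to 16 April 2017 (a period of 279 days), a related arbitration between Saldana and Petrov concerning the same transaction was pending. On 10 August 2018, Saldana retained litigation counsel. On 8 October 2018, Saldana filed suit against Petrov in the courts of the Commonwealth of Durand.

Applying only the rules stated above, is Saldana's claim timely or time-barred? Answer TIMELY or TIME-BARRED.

TIME-BARRED

The claim accrued on 6 October 2015, the date of the act.
2 years from 6 October 2015 is 6 October 2017.
Because the pending related arbitration ran from 11 July 2016 to 16 April 2017, the deadline is extended by 279 days to 12 July 2018.
None of the other events listed affects the running of the period under the stated rules.
Saldana filed on 8 October 2018, after the 12 July 2018 deadline, so the action is time-barred.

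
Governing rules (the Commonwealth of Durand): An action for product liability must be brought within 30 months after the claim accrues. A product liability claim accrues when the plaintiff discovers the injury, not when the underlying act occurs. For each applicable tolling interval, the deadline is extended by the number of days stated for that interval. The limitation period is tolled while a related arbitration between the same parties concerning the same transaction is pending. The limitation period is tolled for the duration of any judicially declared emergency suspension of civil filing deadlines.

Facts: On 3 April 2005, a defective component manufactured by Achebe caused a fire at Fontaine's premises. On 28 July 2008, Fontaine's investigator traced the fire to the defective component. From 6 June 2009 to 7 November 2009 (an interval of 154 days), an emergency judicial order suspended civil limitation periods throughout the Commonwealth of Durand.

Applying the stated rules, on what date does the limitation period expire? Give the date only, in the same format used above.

1 July 2011

The claim did not accrue until Fontaine discovered the injury on 28 July 2008; the 3 April 2005 act date does not start the clock under the stated rule.
The untolled deadline — 30 months after 28 July 2008 — is 28 January 2011.
The emergency suspension of filing deadlines from 6 June 2009 to 7 November 2009 tolled the period for 154 days, extending the deadline to 1 July 2011.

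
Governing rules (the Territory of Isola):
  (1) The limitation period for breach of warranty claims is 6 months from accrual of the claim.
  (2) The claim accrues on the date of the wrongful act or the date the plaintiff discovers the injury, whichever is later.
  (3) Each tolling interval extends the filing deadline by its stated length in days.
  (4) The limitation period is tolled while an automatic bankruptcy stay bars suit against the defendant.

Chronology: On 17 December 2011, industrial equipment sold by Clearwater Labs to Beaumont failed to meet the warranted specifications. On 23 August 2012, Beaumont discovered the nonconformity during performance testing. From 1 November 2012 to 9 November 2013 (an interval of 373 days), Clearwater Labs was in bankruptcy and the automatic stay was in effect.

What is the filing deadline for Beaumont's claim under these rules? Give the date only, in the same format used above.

Because discovery on 23 August 2012 post-dates the 17 December 2011 act, accrual under the later-of rule falls on 23 August 2012.
6 months from 23 August 2012 is 23 February 2013.
The period was tolled for 373 days by the automatic bankruptcy stay (1 November 2012 to 9 November 2013), pushing the deadline to 3 March 2014.

3 March 2014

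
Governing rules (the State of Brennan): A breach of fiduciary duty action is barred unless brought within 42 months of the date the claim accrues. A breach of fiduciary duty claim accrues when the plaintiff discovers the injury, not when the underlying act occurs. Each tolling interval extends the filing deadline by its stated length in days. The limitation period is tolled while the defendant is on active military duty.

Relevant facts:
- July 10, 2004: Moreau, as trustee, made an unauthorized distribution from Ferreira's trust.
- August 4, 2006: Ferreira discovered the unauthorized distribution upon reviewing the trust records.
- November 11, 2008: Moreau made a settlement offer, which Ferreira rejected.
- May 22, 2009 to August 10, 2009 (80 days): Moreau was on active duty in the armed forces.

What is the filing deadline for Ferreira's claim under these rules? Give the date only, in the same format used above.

April 25, 2010

The claim did not accrue until Ferreira discovered the injury on August 4, 2006; the July 10, 2004 act date does not start the clock under the stated rule.
42 months from August 4, 2006 is February 4, 2010.
Because the defendant's active military service ran from May 22, 2009 to August 10, 2009, the deadline is extended by 80 days to April 25, 2010.
The other events in the timeline have no effect on the limitation period under the stated rules.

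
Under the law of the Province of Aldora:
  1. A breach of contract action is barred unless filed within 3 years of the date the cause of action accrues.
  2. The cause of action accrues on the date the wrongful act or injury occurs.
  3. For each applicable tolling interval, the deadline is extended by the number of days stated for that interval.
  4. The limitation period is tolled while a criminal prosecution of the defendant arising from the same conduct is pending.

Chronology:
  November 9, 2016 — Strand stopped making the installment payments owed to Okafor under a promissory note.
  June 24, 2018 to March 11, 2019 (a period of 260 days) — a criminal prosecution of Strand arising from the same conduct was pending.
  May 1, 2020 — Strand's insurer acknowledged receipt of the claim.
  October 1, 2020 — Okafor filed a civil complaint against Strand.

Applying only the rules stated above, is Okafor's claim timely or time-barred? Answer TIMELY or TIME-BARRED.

The cause of action accrued on November 9, 2016, the date of the act.
3 years from November 9, 2016 is November 9, 2019.
The pending criminal prosecution from June 24, 2018 to March 11, 2019 tolled the period for 260 days, extending the deadline to July 26, 2020.
None of the other events listed affects the running of the period under the stated rules.
Filing on October 1, 2020 missed the July 26, 2020 deadline — the action is time-barred.

TIME-BARRED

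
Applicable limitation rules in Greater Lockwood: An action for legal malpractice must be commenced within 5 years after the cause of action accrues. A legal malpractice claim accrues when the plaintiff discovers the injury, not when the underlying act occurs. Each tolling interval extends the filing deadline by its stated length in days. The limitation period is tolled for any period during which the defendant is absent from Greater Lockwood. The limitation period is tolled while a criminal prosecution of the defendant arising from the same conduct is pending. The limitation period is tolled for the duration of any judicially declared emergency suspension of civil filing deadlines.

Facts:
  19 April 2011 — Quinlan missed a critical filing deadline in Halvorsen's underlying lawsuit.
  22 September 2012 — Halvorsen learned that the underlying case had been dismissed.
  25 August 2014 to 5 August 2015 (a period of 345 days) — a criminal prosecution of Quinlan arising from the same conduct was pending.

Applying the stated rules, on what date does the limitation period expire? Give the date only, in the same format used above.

Accrual is tied to discovery, so the period began on 22 September 2012 rather than on 19 April 2011 when the act occurred.
The untolled deadline — 5 years after 22 September 2012 — is 22 September 2017.
The period was tolled for 345 days by the pending criminal prosecution (25 August 2014 to 5 August 2015), pushing the deadline to 2 September 2018.

2 September 2018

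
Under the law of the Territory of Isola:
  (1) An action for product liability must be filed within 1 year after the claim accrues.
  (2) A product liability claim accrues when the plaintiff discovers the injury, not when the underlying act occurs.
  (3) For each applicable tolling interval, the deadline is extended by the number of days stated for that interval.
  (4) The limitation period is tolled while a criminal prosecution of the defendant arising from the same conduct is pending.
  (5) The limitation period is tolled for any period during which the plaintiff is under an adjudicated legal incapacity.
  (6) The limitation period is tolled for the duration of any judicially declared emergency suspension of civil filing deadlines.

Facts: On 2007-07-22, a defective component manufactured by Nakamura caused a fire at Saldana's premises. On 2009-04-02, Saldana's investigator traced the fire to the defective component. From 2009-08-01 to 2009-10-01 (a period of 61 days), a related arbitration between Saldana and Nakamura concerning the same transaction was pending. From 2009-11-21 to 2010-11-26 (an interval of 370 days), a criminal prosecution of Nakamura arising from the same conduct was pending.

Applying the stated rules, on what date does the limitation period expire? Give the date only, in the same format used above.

Accrual is tied to discovery, so the period began on 2009-04-02 rather than on 2007-07-22 when the act occurred.
Adding the 1 year base period to 2009-04-02 gives a deadline of 2010-04-02, before any tolling.
Because the pending criminal prosecution ran from 2009-11-21 to 2010-11-26, the deadline is extended by 370 days to 2011-04-07.
The pending related arbitration from 2009-08-01 to 2009-10-01 does not toll the period, because no stated rule makes a pending arbitration a tolling event.

2011-04-07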